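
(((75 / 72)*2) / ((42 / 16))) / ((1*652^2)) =25 / 13390776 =0.00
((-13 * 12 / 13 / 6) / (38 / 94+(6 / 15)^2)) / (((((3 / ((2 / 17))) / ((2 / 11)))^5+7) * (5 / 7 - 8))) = 16844800 / 1878875532263929797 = 0.00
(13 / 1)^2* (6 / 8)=507 / 4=126.75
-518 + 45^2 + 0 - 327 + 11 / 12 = 14171 / 12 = 1180.92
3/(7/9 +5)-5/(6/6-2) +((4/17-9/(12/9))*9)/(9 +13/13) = -0.34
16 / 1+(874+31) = 921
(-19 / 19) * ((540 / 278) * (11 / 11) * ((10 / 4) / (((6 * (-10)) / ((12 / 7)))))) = 135 / 973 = 0.14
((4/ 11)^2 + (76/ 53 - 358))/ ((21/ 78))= -59431060/ 44891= -1323.90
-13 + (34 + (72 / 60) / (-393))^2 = 490286499 / 429025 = 1142.79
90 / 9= 10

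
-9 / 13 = -0.69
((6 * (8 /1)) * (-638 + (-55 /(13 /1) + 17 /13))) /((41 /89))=-35594304 /533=-66781.06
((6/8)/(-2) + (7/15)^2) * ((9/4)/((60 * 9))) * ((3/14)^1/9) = -283/18144000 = -0.00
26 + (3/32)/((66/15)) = 18319/704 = 26.02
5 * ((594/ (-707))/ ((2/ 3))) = -4455/ 707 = -6.30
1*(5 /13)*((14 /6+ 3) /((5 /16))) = 256 /39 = 6.56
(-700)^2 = 490000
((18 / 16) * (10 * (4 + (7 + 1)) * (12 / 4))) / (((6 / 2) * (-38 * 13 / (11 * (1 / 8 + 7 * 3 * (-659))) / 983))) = 161610935805 / 3952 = 40893455.42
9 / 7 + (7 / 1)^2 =50.29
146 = 146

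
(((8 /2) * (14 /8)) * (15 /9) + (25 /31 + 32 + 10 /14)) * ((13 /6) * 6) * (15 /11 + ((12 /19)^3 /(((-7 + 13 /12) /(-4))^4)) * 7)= 423314220705237667 /416051044589873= 1017.46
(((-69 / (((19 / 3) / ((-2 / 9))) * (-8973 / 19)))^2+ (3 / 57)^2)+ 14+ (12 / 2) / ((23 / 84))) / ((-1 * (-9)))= 24010234389509 / 6016624153983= 3.99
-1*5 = -5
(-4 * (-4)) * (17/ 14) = 136/ 7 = 19.43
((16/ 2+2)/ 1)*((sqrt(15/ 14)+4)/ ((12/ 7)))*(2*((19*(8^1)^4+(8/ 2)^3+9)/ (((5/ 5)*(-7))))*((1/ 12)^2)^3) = -389485/ 2239488 - 389485*sqrt(210)/ 125411328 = -0.22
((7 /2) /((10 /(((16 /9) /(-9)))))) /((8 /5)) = -0.04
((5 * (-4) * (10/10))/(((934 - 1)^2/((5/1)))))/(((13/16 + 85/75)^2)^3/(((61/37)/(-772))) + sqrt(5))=94369592228865638400000000000000 * sqrt(5)/530690615269086481768424190920591823741779161 + 2398584931367181213793576550400000000/530690615269086481768424190920591823741779161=0.00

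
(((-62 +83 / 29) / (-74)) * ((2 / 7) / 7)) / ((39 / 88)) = 3080 / 41847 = 0.07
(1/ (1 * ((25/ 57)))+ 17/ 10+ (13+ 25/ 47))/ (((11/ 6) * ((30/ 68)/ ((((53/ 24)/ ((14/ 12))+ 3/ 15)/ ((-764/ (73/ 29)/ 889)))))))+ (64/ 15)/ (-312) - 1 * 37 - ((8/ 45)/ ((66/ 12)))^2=-169.74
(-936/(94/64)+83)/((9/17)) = -442867/423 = -1046.97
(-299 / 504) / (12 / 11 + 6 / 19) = -0.42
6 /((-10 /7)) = -21 /5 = -4.20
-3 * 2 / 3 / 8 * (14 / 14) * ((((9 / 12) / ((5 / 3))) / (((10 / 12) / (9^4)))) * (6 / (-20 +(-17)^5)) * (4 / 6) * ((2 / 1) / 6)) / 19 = 59049 / 1348883150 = 0.00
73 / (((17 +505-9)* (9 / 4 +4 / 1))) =292 / 12825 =0.02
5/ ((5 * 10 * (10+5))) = 1/ 150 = 0.01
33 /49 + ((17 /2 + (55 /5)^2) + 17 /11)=141993 /1078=131.72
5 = 5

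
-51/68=-3/4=-0.75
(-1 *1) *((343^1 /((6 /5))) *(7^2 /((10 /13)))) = -218491 /12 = -18207.58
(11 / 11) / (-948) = -1 / 948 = -0.00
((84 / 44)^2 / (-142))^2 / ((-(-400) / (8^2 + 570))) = 61650477 / 59044224800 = 0.00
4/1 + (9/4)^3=985/64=15.39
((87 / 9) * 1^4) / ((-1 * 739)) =-29 / 2217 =-0.01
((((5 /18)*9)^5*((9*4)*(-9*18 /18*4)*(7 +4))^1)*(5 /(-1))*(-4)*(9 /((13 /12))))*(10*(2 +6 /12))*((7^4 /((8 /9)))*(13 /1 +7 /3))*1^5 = -3113671197656250 /13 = -239513169050480.77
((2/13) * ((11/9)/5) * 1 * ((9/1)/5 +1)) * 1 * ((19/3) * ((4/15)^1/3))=23408/394875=0.06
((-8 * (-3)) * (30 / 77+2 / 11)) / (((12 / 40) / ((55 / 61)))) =17600 / 427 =41.22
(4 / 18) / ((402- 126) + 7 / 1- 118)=2 / 1485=0.00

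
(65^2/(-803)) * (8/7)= -33800/5621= -6.01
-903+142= -761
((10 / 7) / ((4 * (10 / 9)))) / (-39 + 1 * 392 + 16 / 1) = 1 / 1148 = 0.00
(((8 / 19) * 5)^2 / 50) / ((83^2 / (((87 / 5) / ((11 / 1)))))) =2784 / 136781095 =0.00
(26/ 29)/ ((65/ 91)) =182/ 145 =1.26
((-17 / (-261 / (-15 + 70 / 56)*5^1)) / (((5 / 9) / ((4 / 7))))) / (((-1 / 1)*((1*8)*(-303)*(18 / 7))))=-187 / 6326640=-0.00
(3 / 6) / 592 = 1 / 1184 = 0.00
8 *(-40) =-320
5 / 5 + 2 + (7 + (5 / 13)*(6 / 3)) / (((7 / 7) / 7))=746 / 13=57.38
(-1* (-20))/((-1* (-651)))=20/651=0.03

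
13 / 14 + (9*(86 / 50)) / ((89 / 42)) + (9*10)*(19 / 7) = 7865981 / 31150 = 252.52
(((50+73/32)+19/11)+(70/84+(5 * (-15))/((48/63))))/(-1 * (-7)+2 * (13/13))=-46037/9504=-4.84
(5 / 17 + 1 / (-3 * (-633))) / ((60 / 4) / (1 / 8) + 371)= 9512 / 15850953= 0.00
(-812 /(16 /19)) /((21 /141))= -25897 /4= -6474.25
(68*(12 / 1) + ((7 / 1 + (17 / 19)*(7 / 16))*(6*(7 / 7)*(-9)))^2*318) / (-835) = -585245108631 / 9645920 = -60672.81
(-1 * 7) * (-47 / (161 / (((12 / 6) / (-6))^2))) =47 / 207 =0.23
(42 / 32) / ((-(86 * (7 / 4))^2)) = -3 / 51772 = -0.00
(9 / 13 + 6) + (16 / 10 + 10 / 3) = 2267 / 195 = 11.63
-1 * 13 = -13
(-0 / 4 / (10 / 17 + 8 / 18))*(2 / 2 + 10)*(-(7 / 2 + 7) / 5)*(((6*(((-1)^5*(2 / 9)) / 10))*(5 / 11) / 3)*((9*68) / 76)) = 0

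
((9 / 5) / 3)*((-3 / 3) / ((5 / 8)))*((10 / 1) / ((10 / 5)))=-24 / 5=-4.80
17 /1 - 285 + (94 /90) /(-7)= -84467 /315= -268.15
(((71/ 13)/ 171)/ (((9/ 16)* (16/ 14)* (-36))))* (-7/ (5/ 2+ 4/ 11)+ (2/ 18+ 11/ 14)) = 355/ 166212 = 0.00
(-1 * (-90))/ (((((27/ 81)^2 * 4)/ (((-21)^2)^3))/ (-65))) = -2257793135325/ 2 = -1128896567662.50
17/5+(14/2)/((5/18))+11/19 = 2772/95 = 29.18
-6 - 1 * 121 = -127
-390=-390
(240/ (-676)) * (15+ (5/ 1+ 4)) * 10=-14400/ 169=-85.21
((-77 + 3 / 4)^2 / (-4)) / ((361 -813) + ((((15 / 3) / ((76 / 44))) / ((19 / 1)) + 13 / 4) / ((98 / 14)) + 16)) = 9402967 / 2817392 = 3.34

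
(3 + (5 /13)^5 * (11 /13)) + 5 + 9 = 82090128 /4826809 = 17.01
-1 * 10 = -10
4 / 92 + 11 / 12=265 / 276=0.96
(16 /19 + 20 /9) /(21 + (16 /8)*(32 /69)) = 0.14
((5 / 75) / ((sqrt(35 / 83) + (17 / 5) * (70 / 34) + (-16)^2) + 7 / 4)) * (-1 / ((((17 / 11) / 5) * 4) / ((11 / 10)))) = -322289 / 1438545610 + 22 * sqrt(2905) / 2157818415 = -0.00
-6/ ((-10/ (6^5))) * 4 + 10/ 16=746521/ 40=18663.02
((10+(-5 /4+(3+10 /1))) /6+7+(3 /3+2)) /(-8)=-109 /64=-1.70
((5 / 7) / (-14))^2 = 25 / 9604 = 0.00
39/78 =1/2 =0.50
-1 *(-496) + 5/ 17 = 8437/ 17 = 496.29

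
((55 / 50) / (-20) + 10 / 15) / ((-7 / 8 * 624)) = -367 / 327600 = -0.00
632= 632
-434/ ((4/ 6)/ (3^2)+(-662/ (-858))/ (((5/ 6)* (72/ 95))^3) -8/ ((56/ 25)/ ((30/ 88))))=-2252105856/ 9958687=-226.14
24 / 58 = 12 / 29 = 0.41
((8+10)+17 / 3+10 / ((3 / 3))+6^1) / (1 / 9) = 357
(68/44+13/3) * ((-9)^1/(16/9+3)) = -5238/473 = -11.07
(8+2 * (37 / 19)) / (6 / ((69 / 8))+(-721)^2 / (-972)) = -5052456 / 226875029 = -0.02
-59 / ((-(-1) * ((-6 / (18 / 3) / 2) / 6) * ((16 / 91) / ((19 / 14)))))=43719 / 8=5464.88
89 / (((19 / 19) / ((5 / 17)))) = 445 / 17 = 26.18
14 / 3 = 4.67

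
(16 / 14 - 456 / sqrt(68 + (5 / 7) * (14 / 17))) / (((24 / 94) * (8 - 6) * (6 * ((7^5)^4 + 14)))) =47 / 10053825553499113890 - 893 * sqrt(19822) / 558226695018093656940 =-0.00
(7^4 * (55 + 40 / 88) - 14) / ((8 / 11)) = 183057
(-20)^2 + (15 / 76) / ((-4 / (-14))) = 60905 / 152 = 400.69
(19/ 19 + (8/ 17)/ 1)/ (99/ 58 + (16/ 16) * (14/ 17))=290/ 499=0.58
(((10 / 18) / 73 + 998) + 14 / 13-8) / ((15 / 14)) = 118507942 / 128115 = 925.01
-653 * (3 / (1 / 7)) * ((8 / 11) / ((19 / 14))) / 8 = -191982 / 209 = -918.57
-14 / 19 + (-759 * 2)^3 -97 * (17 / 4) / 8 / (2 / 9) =-4253524302587 / 1216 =-3497964064.63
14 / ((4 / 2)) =7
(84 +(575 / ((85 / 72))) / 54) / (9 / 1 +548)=4744 / 28407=0.17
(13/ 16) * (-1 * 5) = -65/ 16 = -4.06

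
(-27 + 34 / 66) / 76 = -23 / 66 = -0.35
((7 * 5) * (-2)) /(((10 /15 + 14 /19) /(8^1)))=-399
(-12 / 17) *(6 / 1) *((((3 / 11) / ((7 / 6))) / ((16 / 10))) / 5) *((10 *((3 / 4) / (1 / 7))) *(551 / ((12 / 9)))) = -2008395 / 748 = -2685.02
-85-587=-672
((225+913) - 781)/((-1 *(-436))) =0.82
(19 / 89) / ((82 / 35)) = 665 / 7298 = 0.09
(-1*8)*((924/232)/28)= -33/29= -1.14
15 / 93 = 5 / 31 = 0.16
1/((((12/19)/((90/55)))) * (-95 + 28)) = -57/1474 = -0.04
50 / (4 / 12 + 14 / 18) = 45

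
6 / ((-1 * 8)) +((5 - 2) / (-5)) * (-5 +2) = 21 / 20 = 1.05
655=655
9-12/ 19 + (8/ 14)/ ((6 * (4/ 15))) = 8.73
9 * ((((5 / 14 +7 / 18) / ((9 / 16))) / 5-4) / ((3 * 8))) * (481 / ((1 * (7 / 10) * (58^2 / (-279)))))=39469417 / 494508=79.82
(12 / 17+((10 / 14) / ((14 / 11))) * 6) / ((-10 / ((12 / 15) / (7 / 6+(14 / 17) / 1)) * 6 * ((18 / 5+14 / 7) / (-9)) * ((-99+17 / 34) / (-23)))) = 0.01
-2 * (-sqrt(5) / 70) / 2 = sqrt(5) / 70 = 0.03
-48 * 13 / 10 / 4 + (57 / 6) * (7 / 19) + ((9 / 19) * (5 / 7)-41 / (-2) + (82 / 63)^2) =3933617 / 377055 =10.43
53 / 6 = 8.83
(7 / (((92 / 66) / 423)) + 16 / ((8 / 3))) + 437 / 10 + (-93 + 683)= 317848 / 115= 2763.90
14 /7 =2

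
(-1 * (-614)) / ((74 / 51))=15657 / 37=423.16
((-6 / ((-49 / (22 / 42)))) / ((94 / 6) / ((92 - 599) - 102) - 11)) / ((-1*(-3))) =-957 / 493528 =-0.00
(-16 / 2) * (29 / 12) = -58 / 3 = -19.33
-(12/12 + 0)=-1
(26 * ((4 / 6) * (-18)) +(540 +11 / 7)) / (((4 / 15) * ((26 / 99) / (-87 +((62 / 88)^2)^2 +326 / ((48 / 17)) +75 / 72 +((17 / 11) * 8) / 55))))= 24370494923889 / 248055808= 98246.02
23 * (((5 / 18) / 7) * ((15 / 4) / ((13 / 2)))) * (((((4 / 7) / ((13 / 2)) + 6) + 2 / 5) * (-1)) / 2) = -14145 / 8281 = -1.71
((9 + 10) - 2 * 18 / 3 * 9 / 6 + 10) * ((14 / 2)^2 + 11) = 660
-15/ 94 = -0.16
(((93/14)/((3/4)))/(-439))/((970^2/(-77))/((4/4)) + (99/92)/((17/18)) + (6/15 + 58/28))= 666655/403642050147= 0.00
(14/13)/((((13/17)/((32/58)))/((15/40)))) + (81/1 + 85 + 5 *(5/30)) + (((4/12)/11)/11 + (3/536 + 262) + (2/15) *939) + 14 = 2709748826893/4767888840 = 568.33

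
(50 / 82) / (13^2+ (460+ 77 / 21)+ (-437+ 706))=15 / 22181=0.00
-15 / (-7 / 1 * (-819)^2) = 0.00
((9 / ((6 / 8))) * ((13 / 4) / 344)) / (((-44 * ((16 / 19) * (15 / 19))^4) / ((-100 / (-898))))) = -220786319533 / 150318061977600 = -0.00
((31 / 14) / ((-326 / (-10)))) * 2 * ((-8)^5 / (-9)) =5079040 / 10269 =494.60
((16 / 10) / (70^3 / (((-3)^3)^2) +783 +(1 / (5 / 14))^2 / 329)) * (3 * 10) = 41115600 / 1073743637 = 0.04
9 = 9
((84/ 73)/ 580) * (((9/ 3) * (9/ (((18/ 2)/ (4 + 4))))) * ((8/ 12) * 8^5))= 11010048/ 10585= 1040.16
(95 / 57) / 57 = 5 / 171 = 0.03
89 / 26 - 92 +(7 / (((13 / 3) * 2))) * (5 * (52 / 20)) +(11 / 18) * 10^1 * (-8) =-14855 / 117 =-126.97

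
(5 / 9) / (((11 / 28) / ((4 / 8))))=70 / 99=0.71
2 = 2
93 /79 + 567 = 44886 /79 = 568.18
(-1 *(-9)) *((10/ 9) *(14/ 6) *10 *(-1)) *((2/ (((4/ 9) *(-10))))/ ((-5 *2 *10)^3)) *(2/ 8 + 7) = -0.00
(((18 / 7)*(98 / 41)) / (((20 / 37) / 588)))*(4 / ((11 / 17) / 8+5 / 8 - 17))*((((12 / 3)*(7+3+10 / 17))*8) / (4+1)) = -6315853824 / 56785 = -111223.98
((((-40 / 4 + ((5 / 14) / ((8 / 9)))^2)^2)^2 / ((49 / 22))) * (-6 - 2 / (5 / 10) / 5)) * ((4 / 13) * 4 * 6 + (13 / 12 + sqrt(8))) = -11461625392239990605408375 / 47315656298993811456 - 8676476451355026953375 * sqrt(2) / 151652744548057088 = -323148.58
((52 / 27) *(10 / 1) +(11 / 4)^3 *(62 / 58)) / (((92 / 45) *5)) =4.06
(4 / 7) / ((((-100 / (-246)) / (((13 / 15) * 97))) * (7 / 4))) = 413608 / 6125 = 67.53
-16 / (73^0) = -16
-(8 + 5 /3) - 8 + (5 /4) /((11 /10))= -1091 /66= -16.53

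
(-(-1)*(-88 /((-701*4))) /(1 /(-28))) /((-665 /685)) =12056 /13319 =0.91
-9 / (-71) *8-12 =-780 / 71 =-10.99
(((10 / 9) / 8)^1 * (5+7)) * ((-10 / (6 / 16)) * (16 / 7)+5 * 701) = 361625 / 63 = 5740.08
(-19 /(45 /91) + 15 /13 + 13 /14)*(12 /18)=-297623 /12285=-24.23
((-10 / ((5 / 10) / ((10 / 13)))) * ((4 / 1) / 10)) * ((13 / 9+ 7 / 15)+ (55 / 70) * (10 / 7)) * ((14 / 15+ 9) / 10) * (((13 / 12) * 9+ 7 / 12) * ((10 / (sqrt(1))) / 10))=-247171928 / 1289925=-191.62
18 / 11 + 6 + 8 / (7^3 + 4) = 7.66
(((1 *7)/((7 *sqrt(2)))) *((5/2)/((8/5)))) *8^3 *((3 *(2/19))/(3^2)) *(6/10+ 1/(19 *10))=12.01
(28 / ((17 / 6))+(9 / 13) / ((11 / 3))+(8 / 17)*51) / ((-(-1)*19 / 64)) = 5300928 / 46189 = 114.77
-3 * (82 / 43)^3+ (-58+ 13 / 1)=-5231919 / 79507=-65.80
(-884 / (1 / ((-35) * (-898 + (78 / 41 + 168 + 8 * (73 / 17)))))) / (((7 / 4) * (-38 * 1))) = 251440800 / 779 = 322773.81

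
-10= -10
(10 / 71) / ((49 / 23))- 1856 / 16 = -403334 / 3479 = -115.93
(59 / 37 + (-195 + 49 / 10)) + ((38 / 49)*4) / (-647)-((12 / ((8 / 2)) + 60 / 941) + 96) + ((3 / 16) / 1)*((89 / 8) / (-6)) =-406795324025403 / 1412868289280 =-287.92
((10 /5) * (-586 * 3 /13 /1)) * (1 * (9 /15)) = -10548 /65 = -162.28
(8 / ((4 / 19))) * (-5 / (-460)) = 19 / 46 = 0.41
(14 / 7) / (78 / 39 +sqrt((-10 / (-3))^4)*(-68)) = -9 / 3391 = -0.00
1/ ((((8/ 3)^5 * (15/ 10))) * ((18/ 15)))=135/ 32768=0.00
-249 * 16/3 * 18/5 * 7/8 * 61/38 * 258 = -164588004/95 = -1732505.31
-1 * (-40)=40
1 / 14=0.07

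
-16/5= -3.20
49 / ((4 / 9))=441 / 4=110.25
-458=-458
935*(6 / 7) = 5610 / 7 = 801.43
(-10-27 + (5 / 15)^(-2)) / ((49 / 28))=-16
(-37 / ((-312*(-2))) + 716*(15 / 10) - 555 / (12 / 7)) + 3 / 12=468275 / 624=750.44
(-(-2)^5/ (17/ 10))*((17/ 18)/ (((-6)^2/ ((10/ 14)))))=200/ 567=0.35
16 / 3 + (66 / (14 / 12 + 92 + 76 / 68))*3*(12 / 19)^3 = 1160104112 / 197889009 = 5.86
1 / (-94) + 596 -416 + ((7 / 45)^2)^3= 179.99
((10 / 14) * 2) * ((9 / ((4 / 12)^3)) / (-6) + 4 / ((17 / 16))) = -6245 / 119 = -52.48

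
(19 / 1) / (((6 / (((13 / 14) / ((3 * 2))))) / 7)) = 247 / 72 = 3.43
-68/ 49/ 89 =-68/ 4361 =-0.02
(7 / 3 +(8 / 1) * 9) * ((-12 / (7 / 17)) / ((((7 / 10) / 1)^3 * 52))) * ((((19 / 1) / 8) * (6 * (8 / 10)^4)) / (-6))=118.15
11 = 11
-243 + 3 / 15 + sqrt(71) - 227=-2349 / 5 + sqrt(71)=-461.37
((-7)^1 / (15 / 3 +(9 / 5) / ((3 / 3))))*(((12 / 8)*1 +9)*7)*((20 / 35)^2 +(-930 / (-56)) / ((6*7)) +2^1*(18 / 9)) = -194355 / 544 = -357.27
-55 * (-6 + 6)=0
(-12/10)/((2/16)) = -48/5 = -9.60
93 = 93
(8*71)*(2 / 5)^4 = 9088 / 625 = 14.54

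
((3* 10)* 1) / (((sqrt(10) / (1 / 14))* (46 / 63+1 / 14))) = 27* sqrt(10) / 101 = 0.85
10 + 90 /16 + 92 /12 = 559 /24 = 23.29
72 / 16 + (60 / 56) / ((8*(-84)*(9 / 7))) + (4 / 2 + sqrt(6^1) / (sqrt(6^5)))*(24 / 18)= 87121 / 12096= 7.20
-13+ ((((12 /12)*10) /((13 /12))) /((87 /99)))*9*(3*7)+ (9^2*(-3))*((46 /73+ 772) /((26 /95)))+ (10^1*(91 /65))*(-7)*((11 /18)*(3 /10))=-564773957359 /825630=-684052.13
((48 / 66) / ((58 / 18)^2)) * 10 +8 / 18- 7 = -487489 / 83259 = -5.86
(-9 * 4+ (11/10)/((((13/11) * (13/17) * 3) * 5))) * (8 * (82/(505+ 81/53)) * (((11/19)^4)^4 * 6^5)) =-942623227954783786964859199872/16358139923494305995229216175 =-57.62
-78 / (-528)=13 / 88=0.15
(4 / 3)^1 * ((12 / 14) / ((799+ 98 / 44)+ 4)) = 176 / 124005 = 0.00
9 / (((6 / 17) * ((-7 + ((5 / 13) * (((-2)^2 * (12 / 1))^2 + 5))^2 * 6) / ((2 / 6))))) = 2873 / 1599441934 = 0.00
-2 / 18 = -1 / 9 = -0.11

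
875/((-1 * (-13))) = 875/13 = 67.31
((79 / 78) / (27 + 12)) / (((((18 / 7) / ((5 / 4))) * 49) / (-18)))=-395 / 85176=-0.00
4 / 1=4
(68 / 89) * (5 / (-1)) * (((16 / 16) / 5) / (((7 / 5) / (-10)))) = 3400 / 623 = 5.46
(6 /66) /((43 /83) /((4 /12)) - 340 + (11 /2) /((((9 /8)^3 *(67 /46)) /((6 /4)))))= -0.00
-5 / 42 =-0.12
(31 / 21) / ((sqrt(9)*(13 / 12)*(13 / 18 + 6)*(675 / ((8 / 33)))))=1984 / 81756675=0.00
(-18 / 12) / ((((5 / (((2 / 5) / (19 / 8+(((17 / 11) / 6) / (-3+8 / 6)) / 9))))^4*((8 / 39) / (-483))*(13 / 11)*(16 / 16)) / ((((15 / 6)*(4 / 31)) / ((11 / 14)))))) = 47890392659214336 / 29451074347724823875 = 0.00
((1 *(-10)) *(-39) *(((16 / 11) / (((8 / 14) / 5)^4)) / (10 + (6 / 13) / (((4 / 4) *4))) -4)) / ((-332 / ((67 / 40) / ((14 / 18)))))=-456595465833 / 215146624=-2122.25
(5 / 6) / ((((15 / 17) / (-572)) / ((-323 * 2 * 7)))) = 21985964 / 9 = 2442884.89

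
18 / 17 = 1.06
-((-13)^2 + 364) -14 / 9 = -4811 / 9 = -534.56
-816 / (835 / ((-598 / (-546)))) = -6256 / 5845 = -1.07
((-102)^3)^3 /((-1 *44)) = 298773142155577728 /11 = 27161194741416157.09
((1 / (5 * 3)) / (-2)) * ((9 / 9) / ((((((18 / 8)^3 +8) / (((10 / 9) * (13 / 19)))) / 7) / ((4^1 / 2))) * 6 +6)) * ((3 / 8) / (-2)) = 364 / 986073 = 0.00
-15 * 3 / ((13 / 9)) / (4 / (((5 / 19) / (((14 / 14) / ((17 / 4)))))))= -8.71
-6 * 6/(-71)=36/71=0.51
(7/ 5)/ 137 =7/ 685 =0.01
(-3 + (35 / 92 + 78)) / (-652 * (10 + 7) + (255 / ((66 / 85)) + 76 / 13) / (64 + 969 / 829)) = -53576862625 / 7874339647602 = -0.01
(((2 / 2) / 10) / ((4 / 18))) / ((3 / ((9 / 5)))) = 27 / 100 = 0.27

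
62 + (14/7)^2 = 66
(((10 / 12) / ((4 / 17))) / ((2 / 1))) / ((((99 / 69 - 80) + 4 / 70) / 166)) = -5679275 / 1516776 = -3.74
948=948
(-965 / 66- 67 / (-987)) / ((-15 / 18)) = 316011 / 18095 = 17.46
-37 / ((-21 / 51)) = 629 / 7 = 89.86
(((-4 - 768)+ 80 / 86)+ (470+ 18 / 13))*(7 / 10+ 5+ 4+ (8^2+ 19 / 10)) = -63324072 / 2795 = -22656.20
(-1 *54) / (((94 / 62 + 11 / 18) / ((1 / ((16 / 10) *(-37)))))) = 37665 / 87838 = 0.43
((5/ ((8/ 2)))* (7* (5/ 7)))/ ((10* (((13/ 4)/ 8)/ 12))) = 240/ 13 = 18.46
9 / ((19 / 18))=162 / 19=8.53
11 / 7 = 1.57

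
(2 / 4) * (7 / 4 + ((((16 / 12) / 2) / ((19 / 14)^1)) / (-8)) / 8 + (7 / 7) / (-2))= 0.62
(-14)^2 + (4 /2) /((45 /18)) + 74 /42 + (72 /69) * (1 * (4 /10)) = 96107 /483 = 198.98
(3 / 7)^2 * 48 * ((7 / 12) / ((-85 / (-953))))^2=2724627 / 7225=377.11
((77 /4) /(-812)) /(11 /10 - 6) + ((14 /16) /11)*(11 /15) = 2693 /42630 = 0.06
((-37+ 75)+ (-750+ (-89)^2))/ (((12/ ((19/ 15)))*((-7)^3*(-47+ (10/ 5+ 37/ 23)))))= 350037/ 6846280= 0.05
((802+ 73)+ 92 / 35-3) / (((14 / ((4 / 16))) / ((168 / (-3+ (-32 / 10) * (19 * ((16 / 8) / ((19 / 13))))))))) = -91836 / 3017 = -30.44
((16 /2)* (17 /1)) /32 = 17 /4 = 4.25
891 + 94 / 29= 25933 / 29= 894.24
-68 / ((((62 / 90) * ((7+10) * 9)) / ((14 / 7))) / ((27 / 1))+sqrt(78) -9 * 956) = 4957200 * sqrt(78) / 5394246751609+42642073080 / 5394246751609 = 0.01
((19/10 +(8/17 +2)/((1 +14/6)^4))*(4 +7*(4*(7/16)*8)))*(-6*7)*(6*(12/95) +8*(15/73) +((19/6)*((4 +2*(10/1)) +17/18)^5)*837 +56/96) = -85155817158128027934234493/404449200000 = -210547621699160.31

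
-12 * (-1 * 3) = 36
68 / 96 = 17 / 24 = 0.71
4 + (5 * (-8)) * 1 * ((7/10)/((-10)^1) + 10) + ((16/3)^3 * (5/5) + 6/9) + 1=-32377/135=-239.83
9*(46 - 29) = 153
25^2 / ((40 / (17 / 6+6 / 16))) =9625 / 192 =50.13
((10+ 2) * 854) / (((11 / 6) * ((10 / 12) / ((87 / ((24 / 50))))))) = 1215785.45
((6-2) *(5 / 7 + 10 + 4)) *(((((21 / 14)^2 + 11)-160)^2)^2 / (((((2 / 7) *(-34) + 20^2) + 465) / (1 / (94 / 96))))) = 36686888890149 / 1125556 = 32594459.00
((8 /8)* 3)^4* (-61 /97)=-4941 /97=-50.94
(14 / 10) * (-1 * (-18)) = 126 / 5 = 25.20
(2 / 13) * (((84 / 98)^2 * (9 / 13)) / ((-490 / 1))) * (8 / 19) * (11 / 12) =-2376 / 38548055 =-0.00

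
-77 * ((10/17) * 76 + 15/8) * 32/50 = -2295.51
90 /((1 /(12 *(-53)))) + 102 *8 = -56424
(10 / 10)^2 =1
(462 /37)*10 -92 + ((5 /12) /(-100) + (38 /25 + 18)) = 2325703 /44400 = 52.38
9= 9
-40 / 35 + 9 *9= 79.86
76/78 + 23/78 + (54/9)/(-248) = 1.25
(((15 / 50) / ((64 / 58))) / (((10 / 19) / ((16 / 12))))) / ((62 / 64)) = 551 / 775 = 0.71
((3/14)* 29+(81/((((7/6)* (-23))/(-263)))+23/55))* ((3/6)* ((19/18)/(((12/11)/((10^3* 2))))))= 6734284475/8694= 774589.89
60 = 60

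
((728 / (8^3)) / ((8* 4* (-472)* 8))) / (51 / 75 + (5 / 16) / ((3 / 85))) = -6825 / 5529755648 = -0.00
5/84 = 0.06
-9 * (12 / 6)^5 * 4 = -1152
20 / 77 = 0.26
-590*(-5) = 2950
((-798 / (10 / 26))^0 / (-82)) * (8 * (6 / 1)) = -24 / 41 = -0.59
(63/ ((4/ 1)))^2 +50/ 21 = 250.44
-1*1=-1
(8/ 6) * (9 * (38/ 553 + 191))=1267932/ 553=2292.82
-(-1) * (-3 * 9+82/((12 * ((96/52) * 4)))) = -15019/576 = -26.07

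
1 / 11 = 0.09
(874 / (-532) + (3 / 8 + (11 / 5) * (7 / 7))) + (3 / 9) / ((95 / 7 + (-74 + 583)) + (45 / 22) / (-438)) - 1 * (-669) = 6611893835033 / 9869488440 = 669.93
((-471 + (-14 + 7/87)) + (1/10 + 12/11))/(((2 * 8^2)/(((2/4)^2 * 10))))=-4629283/489984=-9.45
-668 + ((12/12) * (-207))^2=42181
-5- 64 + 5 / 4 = -271 / 4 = -67.75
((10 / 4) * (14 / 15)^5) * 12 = 1075648 / 50625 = 21.25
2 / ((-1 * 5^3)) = -2 / 125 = -0.02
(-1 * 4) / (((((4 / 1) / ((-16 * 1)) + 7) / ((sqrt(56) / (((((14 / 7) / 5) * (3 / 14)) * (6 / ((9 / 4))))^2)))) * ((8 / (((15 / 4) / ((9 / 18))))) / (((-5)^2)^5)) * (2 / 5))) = -299072265625 * sqrt(14) / 576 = -1942753388.64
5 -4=1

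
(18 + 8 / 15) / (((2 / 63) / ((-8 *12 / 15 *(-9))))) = 840672 / 25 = 33626.88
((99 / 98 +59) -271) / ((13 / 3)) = -62031 / 1274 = -48.69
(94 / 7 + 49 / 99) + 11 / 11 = 10342 / 693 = 14.92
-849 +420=-429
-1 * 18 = -18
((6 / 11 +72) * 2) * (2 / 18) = 532 / 33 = 16.12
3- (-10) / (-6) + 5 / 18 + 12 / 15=2.41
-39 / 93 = -13 / 31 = -0.42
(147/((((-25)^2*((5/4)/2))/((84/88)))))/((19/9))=0.17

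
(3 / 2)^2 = 9 / 4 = 2.25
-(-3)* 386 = 1158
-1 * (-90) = 90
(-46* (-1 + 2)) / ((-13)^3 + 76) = 46 / 2121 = 0.02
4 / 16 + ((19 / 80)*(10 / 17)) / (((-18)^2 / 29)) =11567 / 44064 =0.26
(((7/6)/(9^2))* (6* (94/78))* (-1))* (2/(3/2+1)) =-1316/15795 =-0.08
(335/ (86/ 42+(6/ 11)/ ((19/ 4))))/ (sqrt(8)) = 1470315*sqrt(2)/ 37964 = 54.77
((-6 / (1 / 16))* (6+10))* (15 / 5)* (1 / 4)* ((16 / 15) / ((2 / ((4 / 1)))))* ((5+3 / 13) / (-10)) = 417792 / 325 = 1285.51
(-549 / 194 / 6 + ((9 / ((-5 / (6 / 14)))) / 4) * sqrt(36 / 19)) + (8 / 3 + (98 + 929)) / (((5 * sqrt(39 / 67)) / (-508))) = -1569212 * sqrt(2613) / 585-183 / 388-81 * sqrt(19) / 1330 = -137119.05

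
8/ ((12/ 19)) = 38/ 3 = 12.67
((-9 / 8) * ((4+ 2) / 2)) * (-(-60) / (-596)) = 405 / 1192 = 0.34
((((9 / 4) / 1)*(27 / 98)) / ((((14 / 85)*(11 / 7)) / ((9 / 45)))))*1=4131 / 8624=0.48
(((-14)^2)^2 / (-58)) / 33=-19208 / 957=-20.07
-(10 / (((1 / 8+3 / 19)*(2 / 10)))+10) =-8030 / 43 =-186.74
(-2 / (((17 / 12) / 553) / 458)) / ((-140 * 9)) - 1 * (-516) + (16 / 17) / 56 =1427638 / 1785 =799.80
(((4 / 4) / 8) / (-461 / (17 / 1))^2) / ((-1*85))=-17 / 8500840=-0.00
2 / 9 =0.22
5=5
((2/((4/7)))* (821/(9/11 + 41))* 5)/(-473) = -5747/7912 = -0.73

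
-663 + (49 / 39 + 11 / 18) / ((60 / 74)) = -4638091 / 7020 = -660.70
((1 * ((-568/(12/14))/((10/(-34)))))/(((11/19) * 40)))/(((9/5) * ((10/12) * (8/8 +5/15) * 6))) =160531/19800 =8.11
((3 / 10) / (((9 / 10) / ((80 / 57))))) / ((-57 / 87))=-2320 / 3249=-0.71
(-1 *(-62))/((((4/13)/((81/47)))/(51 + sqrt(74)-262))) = -6887673/94 + 32643 *sqrt(74)/94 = -70285.82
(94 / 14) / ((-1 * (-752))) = 1 / 112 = 0.01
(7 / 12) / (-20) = -7 / 240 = -0.03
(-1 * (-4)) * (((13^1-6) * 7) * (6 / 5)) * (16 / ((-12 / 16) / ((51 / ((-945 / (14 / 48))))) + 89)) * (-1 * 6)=-1919232 / 11615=-165.24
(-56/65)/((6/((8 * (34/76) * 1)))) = -1904/3705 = -0.51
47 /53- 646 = -34191 /53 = -645.11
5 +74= 79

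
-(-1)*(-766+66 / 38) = -14521 / 19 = -764.26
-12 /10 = -6 /5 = -1.20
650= 650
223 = 223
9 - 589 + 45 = -535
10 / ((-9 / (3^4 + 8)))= -890 / 9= -98.89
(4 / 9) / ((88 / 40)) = 20 / 99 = 0.20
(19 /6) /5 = 19 /30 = 0.63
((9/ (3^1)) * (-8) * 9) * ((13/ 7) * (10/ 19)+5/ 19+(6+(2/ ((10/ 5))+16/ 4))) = -351648/ 133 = -2643.97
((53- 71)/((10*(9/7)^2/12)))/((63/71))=-1988/135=-14.73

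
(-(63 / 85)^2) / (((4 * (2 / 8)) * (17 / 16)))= -63504 / 122825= -0.52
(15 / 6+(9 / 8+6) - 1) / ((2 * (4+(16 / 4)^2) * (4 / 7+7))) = 483 / 16960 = 0.03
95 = 95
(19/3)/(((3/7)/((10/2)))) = 665/9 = 73.89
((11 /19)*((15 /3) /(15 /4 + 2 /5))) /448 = 275 /176624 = 0.00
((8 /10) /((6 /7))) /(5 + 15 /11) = 11 /75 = 0.15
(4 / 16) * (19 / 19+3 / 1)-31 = -30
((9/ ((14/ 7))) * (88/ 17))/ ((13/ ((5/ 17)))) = 1980/ 3757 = 0.53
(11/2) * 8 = 44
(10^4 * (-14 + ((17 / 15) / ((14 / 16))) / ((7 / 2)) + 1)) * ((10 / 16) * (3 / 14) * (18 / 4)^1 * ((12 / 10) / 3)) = -10443375 / 343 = -30447.16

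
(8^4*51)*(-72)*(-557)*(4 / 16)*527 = 1103744212992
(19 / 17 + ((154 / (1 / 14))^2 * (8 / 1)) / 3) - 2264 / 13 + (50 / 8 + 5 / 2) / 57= 624578900435 / 50388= 12395389.78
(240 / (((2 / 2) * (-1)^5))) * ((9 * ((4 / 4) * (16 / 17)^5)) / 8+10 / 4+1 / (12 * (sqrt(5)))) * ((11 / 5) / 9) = -832355128 / 4259571 - 44 * sqrt(5) / 45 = -197.59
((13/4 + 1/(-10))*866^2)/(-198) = -1312423/110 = -11931.12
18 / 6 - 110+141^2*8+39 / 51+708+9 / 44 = 119418177 / 748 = 159649.97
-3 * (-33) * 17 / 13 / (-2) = -1683 / 26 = -64.73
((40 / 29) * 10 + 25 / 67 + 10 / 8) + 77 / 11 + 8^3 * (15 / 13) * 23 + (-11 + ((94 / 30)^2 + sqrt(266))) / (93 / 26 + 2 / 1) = 26 * sqrt(266) / 145 + 1546975697531 / 113665500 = 13612.82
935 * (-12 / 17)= -660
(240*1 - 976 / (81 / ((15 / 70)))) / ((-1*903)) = -0.26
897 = 897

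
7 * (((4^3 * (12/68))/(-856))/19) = -168/34561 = -0.00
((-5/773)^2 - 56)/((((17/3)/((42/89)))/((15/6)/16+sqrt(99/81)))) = -1405387158 * sqrt(11)/904061377 - 10540403685/14464982032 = -5.88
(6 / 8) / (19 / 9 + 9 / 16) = 108 / 385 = 0.28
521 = 521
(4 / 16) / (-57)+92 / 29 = 3.17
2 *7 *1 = 14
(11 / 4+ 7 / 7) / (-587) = -0.01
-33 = -33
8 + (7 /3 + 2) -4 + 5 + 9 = 67 /3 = 22.33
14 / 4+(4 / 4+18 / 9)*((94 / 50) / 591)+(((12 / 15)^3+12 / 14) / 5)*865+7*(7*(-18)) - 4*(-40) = -166041509 / 344750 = -481.63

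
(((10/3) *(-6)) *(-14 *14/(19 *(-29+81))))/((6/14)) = 6860/741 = 9.26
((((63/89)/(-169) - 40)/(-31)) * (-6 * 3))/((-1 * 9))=2.58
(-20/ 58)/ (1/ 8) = -2.76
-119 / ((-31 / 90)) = 10710 / 31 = 345.48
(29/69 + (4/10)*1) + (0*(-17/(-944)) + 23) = 8218/345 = 23.82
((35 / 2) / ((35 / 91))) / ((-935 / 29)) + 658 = 656.59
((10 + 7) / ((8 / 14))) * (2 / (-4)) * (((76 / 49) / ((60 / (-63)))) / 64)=969 / 2560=0.38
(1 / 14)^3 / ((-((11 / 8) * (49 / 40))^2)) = -12800 / 99648703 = -0.00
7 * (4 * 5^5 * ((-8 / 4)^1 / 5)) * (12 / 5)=-84000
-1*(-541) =541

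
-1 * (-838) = 838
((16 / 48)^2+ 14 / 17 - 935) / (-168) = 2552 / 459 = 5.56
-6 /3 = -2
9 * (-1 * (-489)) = 4401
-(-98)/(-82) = -49/41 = -1.20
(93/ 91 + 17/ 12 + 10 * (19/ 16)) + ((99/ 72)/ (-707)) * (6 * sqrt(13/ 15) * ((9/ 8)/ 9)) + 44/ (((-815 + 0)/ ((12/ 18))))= 8471217/ 593320- 11 * sqrt(195)/ 113120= 14.28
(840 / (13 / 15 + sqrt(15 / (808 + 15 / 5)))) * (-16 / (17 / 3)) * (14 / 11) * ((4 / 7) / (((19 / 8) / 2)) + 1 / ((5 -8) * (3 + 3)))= -180487725600 / 118744813 + 256788000 * sqrt(12165) / 118744813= -1281.45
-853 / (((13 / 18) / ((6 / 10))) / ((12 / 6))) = -92124 / 65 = -1417.29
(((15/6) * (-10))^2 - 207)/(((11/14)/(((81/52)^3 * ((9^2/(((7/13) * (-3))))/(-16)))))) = 272629233/43264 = 6301.53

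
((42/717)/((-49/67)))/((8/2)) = -67/3346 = -0.02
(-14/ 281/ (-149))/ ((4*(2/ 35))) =245/ 167476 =0.00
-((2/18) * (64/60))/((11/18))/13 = -0.01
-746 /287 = -2.60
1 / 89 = 0.01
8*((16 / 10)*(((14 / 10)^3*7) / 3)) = 153664 / 1875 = 81.95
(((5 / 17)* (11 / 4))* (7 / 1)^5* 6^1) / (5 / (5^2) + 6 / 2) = 13865775 / 544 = 25488.56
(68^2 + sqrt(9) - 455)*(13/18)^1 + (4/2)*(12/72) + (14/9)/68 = 922121/306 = 3013.47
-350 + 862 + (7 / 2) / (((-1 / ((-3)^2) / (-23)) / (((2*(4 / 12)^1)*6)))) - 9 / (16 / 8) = 6811 / 2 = 3405.50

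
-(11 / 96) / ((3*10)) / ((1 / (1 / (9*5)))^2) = -11 / 5832000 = -0.00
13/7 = 1.86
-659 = -659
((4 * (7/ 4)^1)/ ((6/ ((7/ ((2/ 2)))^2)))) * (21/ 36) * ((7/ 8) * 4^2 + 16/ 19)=112847/ 228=494.94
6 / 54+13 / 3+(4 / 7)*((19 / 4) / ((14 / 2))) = 2131 / 441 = 4.83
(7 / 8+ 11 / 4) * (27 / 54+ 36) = 2117 / 16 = 132.31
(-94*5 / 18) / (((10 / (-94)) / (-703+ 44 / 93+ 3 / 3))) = -144119578 / 837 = -172185.88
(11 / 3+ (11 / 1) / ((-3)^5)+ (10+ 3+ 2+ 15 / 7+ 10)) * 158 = 8268140 / 1701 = 4860.75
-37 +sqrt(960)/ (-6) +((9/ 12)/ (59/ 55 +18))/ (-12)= -621063/ 16784 - 4*sqrt(15)/ 3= -42.17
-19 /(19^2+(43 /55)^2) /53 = -57475 /57975322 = -0.00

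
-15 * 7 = -105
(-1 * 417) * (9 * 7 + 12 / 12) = -26688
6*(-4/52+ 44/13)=19.85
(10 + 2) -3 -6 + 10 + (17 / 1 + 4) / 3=20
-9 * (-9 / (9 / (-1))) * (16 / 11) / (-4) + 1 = 47 / 11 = 4.27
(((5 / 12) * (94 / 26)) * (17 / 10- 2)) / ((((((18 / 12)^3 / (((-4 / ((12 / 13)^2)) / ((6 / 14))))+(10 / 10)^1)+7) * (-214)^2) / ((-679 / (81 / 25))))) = 72602075 / 270035014896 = 0.00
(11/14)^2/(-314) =-121/61544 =-0.00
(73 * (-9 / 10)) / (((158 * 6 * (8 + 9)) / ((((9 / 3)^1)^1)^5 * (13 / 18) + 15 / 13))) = -1005867 / 1396720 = -0.72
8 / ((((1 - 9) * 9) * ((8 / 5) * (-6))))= 0.01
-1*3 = -3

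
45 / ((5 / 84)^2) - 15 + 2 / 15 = 190289 / 15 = 12685.93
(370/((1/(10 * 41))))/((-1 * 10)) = -15170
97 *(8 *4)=3104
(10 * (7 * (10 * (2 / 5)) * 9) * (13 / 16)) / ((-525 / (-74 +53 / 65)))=14271 / 50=285.42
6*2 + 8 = 20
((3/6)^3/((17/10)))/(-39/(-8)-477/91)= -910/4539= -0.20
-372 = -372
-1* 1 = -1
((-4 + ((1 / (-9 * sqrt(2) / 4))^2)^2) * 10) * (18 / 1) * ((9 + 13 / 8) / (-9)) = 5563250 / 6561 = 847.93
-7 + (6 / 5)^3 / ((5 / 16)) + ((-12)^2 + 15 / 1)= 98456 / 625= 157.53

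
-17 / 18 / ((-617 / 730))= 6205 / 5553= 1.12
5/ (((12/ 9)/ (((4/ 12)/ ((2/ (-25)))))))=-125/ 8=-15.62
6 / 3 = 2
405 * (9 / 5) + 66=795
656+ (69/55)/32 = 1154629/1760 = 656.04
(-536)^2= 287296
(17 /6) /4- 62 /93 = 1 /24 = 0.04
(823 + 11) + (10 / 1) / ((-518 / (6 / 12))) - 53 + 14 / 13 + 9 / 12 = 10542983 / 13468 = 782.82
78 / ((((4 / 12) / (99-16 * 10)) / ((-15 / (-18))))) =-11895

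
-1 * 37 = -37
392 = 392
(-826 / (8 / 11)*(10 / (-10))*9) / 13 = 40887 / 52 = 786.29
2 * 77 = 154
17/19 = 0.89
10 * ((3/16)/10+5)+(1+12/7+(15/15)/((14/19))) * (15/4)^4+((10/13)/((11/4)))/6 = 1315169893/1537536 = 855.38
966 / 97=9.96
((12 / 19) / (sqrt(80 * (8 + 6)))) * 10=3 * sqrt(70) / 133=0.19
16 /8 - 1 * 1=1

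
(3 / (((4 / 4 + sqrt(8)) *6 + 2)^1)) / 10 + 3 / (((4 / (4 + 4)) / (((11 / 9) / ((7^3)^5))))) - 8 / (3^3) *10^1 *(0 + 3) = -15210508854781883 / 1709122143579480 + 9 *sqrt(2) / 560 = -8.88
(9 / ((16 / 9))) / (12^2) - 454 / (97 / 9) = -1045143 / 24832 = -42.09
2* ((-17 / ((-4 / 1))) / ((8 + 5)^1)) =17 / 26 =0.65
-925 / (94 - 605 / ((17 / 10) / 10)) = 15725 / 58902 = 0.27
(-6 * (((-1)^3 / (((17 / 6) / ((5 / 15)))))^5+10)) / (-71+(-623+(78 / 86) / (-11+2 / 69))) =2773059662628 / 32078949888845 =0.09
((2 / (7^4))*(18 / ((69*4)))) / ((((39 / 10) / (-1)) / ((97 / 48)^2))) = -47045 / 827019648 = -0.00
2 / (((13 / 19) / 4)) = 152 / 13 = 11.69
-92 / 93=-0.99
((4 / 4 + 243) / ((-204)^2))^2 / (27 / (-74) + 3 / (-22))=-1514447 / 22081616064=-0.00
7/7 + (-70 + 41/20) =-1339/20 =-66.95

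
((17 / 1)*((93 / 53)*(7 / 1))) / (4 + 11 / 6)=9486 / 265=35.80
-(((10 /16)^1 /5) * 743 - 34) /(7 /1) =-471 /56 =-8.41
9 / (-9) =-1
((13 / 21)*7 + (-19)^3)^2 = 422878096 / 9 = 46986455.11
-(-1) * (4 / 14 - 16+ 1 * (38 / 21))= -292 / 21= -13.90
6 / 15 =2 / 5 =0.40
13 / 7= 1.86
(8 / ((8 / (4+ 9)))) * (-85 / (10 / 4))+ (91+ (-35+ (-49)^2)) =2015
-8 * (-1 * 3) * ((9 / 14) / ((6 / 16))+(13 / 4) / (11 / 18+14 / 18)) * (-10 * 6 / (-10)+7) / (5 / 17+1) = 171054 / 175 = 977.45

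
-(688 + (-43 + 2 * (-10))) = -625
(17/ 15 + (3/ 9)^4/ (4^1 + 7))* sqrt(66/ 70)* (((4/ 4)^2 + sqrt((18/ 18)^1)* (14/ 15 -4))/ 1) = -22382* sqrt(1155)/ 334125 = -2.28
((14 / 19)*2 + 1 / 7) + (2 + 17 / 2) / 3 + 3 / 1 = 2159 / 266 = 8.12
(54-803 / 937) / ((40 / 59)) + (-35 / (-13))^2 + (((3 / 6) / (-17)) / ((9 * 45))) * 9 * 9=9220488653 / 107680040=85.63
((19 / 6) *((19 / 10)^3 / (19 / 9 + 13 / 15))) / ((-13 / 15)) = -1172889 / 139360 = -8.42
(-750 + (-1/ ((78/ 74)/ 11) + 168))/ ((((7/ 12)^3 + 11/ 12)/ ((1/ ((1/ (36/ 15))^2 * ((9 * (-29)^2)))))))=-42587136/ 105339455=-0.40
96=96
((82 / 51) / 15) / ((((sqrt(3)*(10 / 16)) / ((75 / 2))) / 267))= 29192*sqrt(3) / 51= 991.41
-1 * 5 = -5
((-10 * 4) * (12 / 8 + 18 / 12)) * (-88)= 10560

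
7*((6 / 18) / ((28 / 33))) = 11 / 4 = 2.75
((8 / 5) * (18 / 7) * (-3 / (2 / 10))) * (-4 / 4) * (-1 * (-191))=82512 / 7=11787.43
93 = 93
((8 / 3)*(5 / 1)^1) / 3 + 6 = 94 / 9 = 10.44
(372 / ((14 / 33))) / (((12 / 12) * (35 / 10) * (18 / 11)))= 7502 / 49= 153.10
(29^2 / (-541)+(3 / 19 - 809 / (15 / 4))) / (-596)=8369546 / 22973565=0.36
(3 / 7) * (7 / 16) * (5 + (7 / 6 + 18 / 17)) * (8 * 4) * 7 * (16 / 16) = 5159 / 17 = 303.47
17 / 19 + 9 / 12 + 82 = 6357 / 76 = 83.64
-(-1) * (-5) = -5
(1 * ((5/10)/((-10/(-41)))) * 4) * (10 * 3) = 246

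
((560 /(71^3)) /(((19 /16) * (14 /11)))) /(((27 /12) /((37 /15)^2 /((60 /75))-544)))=-135943808 /550825029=-0.25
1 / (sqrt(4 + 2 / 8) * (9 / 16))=0.86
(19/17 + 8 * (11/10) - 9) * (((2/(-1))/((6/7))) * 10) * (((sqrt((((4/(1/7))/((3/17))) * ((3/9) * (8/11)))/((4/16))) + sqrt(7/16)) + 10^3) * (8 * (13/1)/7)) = -5408000/17 - 43264 * sqrt(2618)/561 - 1352 * sqrt(7)/17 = -322273.99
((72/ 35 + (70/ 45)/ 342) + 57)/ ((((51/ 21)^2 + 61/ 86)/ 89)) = 170450798924/ 214251885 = 795.56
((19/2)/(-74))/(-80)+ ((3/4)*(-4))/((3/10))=-118381/11840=-10.00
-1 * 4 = -4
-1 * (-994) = 994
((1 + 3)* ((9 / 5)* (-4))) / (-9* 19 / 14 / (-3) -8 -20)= 2016 / 1675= 1.20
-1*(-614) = 614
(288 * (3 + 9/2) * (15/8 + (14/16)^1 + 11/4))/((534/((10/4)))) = 4950/89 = 55.62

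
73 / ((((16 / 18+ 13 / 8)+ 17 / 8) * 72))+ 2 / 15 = 1763 / 5010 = 0.35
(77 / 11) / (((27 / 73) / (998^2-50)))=508932494 / 27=18849351.63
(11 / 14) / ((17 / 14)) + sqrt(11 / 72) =sqrt(22) / 12 + 11 / 17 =1.04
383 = 383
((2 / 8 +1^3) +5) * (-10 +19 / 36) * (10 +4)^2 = -417725 / 36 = -11603.47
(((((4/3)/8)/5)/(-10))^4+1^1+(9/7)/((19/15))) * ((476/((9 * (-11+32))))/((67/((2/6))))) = 36903600002261/1461626775000000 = 0.03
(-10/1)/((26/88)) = -440/13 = -33.85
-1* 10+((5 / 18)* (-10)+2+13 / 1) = 20 / 9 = 2.22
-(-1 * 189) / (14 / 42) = 567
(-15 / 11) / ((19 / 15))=-225 / 209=-1.08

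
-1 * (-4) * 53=212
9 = 9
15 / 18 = 5 / 6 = 0.83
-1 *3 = -3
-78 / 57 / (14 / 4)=-52 / 133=-0.39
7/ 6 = 1.17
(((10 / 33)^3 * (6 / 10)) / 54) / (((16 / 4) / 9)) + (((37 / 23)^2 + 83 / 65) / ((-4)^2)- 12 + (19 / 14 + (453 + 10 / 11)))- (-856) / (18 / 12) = 35089876815767 / 34599424860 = 1014.18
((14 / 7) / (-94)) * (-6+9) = -3 / 47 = -0.06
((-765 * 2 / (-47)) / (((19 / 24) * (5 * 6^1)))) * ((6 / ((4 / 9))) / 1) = 16524 / 893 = 18.50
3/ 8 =0.38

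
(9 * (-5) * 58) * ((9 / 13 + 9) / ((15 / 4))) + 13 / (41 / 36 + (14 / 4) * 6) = -6745.26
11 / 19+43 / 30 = 1147 / 570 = 2.01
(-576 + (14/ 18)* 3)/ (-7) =1721/ 21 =81.95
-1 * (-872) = 872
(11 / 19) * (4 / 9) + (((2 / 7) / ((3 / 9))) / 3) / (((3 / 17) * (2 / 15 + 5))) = 0.57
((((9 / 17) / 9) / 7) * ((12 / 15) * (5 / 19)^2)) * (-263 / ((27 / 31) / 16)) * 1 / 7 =-2608960 / 8119251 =-0.32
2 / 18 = 0.11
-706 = -706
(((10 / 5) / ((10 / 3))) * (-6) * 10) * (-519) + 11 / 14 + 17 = 261825 / 14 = 18701.79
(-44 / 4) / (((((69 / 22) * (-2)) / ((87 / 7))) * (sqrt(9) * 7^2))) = 3509 / 23667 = 0.15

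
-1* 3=-3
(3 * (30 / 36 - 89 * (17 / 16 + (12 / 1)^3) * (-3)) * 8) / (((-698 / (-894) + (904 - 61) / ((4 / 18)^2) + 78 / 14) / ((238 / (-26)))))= -16502376632910 / 2778581143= -5939.14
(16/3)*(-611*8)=-78208/3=-26069.33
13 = 13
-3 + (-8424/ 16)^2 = 1108797/ 4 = 277199.25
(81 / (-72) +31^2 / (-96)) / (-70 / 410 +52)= -43829 / 204000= -0.21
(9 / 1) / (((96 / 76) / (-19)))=-1083 / 8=-135.38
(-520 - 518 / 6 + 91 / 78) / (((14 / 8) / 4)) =-29048 / 21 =-1383.24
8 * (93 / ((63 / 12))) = 992 / 7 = 141.71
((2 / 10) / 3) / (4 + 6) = 0.01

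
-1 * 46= -46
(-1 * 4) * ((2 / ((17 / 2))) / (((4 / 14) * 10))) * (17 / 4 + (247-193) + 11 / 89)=-19.23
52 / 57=0.91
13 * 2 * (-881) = -22906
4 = 4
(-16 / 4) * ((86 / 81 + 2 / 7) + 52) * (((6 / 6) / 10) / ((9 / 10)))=-120992 / 5103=-23.71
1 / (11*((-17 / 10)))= -10 / 187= -0.05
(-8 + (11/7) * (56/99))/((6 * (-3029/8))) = 256/81783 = 0.00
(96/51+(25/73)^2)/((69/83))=15035699/6250917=2.41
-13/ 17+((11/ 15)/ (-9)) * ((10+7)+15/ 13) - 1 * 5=-216122/ 29835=-7.24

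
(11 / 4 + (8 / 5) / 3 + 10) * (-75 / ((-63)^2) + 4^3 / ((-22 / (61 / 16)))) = -128859757 / 873180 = -147.58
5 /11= 0.45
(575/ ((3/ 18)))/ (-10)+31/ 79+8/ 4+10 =-26276/ 79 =-332.61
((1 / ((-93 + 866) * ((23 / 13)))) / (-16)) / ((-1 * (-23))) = -13 / 6542672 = -0.00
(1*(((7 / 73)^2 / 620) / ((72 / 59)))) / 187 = 2891 / 44484786720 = 0.00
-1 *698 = -698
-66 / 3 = -22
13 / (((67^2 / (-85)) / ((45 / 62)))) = -49725 / 278318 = -0.18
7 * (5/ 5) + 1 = 8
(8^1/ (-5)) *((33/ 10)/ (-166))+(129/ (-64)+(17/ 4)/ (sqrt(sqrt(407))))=-263451/ 132800+17 *407^(3/ 4)/ 1628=-1.04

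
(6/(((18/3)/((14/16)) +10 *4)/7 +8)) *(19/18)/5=931/10800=0.09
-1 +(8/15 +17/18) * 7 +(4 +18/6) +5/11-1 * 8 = 8711/990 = 8.80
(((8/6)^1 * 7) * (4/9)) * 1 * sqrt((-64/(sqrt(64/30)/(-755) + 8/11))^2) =11693440 * sqrt(30)/65959569 + 8025952000/21986523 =366.01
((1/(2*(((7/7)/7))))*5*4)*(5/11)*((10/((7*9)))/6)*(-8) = -2000/297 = -6.73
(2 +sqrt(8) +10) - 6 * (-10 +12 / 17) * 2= 2 * sqrt(2) +2100 / 17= 126.36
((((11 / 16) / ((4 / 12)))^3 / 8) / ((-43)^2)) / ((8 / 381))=13691997 / 484704256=0.03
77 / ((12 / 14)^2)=3773 / 36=104.81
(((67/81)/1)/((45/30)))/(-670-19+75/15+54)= -67/76545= -0.00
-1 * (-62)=62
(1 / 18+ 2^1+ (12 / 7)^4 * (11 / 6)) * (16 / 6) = 3092500 / 64827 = 47.70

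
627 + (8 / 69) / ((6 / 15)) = 43283 / 69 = 627.29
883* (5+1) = 5298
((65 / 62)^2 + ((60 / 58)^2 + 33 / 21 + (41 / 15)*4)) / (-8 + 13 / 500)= -124525456925 / 67668245127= -1.84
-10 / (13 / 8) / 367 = -80 / 4771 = -0.02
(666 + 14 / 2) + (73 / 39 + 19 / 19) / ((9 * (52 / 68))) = 3072803 / 4563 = 673.42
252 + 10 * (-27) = -18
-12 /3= -4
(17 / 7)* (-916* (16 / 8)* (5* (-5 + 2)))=467160 / 7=66737.14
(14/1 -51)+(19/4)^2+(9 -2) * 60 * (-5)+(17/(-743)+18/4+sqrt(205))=-25083209/11888+sqrt(205)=-2095.64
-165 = -165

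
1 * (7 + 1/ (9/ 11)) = 74/ 9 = 8.22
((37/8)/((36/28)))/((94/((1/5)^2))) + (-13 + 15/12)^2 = 11680217/84600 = 138.06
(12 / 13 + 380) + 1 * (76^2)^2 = 433713240 / 13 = 33362556.92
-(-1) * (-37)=-37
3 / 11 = 0.27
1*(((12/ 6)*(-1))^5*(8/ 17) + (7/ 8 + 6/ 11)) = -20403/ 1496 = -13.64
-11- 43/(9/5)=-314/9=-34.89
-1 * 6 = -6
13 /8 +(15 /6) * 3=73 /8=9.12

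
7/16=0.44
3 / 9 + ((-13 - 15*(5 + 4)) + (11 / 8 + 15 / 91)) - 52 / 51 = -147.15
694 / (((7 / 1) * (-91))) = -694 / 637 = -1.09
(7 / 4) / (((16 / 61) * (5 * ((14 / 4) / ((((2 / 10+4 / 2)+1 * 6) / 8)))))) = 2501 / 6400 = 0.39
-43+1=-42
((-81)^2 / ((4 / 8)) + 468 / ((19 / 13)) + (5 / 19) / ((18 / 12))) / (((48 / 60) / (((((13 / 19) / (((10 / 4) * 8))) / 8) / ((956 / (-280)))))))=-43578535 / 2070696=-21.05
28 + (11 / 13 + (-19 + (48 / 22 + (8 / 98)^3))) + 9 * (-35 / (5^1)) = -857534409 / 16823807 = -50.97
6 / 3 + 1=3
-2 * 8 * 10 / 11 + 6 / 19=-2974 / 209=-14.23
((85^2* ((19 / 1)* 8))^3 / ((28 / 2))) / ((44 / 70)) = 1655595857710000000 / 11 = 150508714337272727.27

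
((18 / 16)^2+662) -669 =-367 / 64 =-5.73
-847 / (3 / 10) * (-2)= 16940 / 3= 5646.67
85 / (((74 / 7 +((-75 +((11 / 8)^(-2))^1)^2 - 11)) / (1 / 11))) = 791945 / 568342924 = 0.00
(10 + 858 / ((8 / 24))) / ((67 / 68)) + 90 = 181742 / 67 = 2712.57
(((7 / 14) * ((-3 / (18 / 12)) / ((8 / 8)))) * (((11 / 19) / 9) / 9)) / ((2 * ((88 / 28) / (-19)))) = 7 / 324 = 0.02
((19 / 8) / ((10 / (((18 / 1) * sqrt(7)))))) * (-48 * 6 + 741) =77463 * sqrt(7) / 40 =5123.70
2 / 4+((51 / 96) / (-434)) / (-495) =3437297 / 6874560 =0.50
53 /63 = 0.84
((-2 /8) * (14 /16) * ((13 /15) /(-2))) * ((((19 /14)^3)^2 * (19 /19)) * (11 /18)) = 6727560983 /18587197440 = 0.36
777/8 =97.12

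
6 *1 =6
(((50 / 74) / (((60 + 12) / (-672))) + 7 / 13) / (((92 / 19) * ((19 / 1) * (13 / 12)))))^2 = 69272329 / 20683904761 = 0.00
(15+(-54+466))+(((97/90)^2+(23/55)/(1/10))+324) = 67390199/89100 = 756.34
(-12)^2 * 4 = 576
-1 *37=-37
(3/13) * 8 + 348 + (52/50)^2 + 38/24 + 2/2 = 353.51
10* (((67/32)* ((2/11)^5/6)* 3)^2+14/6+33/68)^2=278034967379223704740920245/3499645473639177167863602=79.45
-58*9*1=-522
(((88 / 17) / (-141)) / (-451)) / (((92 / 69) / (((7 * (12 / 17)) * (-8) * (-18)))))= 24192 / 556903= 0.04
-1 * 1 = -1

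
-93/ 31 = -3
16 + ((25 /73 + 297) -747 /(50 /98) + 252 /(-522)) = -60930451 /52925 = -1151.26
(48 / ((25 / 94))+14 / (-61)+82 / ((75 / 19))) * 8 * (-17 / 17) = -7357472 / 4575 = -1608.19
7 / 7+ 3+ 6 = 10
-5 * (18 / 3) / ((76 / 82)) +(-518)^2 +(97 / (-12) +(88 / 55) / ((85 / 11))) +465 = 26041754389 / 96900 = 268748.76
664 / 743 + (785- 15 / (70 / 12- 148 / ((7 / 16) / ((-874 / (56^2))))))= 785.74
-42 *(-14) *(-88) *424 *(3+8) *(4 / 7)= -137905152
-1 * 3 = -3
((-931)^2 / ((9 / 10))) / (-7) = -1238230 / 9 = -137581.11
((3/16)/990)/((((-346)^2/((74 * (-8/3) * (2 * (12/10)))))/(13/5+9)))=-1073/123457125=-0.00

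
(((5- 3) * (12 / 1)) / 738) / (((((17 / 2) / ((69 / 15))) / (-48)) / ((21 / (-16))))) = 1.11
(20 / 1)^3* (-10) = -80000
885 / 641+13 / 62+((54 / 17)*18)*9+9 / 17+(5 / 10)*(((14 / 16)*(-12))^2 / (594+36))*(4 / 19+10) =132885526053 / 256733320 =517.60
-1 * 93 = -93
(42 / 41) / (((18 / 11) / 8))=616 / 123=5.01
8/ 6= 4/ 3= 1.33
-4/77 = -0.05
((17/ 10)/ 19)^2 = 289/ 36100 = 0.01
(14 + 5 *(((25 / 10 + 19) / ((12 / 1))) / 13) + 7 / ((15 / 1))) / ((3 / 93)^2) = 14564.69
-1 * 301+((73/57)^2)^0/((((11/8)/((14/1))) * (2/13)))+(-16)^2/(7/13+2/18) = 33291/209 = 159.29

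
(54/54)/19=1/19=0.05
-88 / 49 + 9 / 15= -293 / 245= -1.20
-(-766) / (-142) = -383 / 71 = -5.39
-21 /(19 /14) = -294 /19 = -15.47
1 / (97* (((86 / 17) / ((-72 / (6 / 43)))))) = -1.05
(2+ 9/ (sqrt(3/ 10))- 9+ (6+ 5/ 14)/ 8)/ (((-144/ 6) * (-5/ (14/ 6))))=-139/ 1152+ 7 * sqrt(30)/ 120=0.20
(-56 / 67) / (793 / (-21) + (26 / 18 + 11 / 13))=45864 / 1946417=0.02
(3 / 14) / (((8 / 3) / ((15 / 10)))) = 27 / 224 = 0.12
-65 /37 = -1.76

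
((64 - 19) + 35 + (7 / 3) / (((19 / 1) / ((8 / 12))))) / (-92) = -6847 / 7866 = -0.87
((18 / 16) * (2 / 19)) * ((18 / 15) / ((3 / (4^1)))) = 18 / 95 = 0.19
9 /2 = 4.50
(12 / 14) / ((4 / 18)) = 27 / 7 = 3.86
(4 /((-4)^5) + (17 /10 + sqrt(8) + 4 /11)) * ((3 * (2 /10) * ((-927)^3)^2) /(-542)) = -1903705039559004867 * sqrt(2) /1355 - 55209349852250700147867 /38156800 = -3433804268954131.16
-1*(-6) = 6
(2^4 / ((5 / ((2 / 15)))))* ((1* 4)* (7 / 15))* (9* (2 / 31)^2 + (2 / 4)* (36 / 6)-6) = -2.36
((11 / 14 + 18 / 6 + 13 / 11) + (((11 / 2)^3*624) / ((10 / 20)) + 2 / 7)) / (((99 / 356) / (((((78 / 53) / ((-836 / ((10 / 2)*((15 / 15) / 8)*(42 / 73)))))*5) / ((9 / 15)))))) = -243401994875 / 61795668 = -3938.82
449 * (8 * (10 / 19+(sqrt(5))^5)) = 35920 / 19+89800 * sqrt(5) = 202689.43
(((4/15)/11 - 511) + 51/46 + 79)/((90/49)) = -160243769/683100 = -234.58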